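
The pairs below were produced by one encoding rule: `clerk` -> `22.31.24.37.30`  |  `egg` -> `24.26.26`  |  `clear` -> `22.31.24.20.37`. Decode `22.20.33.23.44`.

candy

c is letter #3 and maps to 22: an offset of 19. Letters become their 1-based position plus 19 (so a→20, b→21, …).
Reversing it on 22.20.33.23.44: 22→(22−19)÷1=3=c, 20→(20−19)÷1=1=a, 33→(33−19)÷1=14=n, 23→(23−19)÷1=4=d, 44→(44−19)÷1=25=y.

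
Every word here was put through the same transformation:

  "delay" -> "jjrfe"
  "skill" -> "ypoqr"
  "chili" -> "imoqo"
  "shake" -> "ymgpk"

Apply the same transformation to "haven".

Shifts by position in delay: pos 0: d→j (+6), pos 1: e→j (+5), pos 2: l→r (+6), pos 3: a→f (+5) — repeating every 2. The shifts repeat in a cycle of length 2: positions 0,1,… shift by +6, +5, then the pattern repeats.
On haven: h+6=n, a+5=f, v+6=b, e+5=j, n+6=t.

nfbjt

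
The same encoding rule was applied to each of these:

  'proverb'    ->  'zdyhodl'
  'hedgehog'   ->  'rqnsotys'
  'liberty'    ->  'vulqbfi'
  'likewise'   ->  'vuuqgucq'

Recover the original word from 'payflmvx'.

football

Shifts by position in proverb: pos 0: p→z (+10), pos 1: r→d (+12), pos 2: o→y (+10), pos 3: v→h (+12) — repeating every 2. It's a Vigenère-style cipher with numeric key [10,12]: position i shifts by key[i mod 2].
Decoding payflmvx: p−10=f, a−12=o, y−10=o, f−12=t, l−10=b, m−12=a, v−10=l, x−12=l.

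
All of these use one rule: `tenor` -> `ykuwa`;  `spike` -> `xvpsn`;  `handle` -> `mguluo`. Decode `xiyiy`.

scrap

Letter i (0-indexed) is shifted by i+5, so successive shifts are 5, 6, 7, ….
Undoing it on xiyiy: x−5=s, i−6=c, y−7=r, i−8=a, y−9=p.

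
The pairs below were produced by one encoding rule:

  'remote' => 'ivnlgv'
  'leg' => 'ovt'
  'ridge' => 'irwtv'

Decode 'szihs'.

Each pair mirrors across the alphabet (r↔i, e↔v, m↔n): positions sum to 25. This is the alphabet-reversal cipher (Atbash): a becomes z, b becomes y, etc.
Undoing it on szihs: s↔h, z↔a, i↔r, h↔s, s↔h.

harsh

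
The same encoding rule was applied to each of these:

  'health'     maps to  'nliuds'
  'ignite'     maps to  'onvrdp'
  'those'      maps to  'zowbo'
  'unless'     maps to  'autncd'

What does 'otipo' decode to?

image

Letter i (0-indexed) is shifted by i+6, so successive shifts are 6, 7, 8, ….
Undoing it on otipo: o−6=i, t−7=m, i−8=a, p−9=g, o−10=e.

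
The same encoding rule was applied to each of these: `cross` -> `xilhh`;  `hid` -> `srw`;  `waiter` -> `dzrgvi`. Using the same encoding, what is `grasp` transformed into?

Letters are reflected about the middle of the alphabet (position → 25−position): Atbash.
On grasp: g↔t, r↔i, a↔z, s↔h, p↔k.

tizhk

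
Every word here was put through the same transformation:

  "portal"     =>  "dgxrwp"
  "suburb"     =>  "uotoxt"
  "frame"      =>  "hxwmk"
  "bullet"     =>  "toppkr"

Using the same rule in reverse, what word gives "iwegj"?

wagon

p(15)→d(3) and o(14)→g(6) fit y≡23x+22 (mod 26); the inverse of 23 mod 26 is 17. Treating letters as 0–25, the rule is x ↦ 23x + 22 (mod 26).
Reversing it on iwegj: i(8)→17·(8−22)≡22=w; w(22)→17·(22−22)≡0=a; e(4)→17·(4−22)≡6=g; g(6)→17·(6−22)≡14=o; j(9)→17·(9−22)≡13=n (all mod 26).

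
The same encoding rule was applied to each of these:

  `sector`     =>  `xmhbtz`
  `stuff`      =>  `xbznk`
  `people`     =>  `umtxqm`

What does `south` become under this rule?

Shifts by position in sector: pos 0: s→x (+5), pos 1: e→m (+8), pos 2: c→h (+5), pos 3: t→b (+8) — repeating every 2. The shifts repeat in a cycle of length 2: positions 0,1,… shift by +5, +8, then the pattern repeats.
Applying it to south: s+5=x, o+8=w, u+5=z, t+8=b, h+5=m.

xwzbm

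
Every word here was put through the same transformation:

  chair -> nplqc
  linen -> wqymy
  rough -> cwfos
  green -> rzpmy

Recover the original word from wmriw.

It's a Vigenère-style cipher with numeric key [11,8]: position i shifts by key[i mod 2].
Decoding wmriw: w−11=l, m−8=e, r−11=g, i−8=a, w−11=l.

legal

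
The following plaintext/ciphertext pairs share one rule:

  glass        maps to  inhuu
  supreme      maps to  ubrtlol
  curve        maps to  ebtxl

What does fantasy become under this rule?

hhpvhua

Vowels shift forward by 7 and consonants shift forward by 2.
On fantasy: f(cons)+2=h, a(vowel)+7=h, n(cons)+2=p, t(cons)+2=v, a(vowel)+7=h, s(cons)+2=u, y(cons)+2=a.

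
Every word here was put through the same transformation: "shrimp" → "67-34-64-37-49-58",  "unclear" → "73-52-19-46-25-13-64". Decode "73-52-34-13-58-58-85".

unhappy

s(#19)→67 and h(#8)→34: differences scale by 3, so n = 3·pos + 10. The formula is n = 3×(alphabet index, a=1) + 10.
Decoding 73-52-34-13-58-58-85: 73→(73−10)÷3=21=u, 52→(52−10)÷3=14=n, 34→(34−10)÷3=8=h, 13→(13−10)÷3=1=a, 58→(58−10)÷3=16=p, 58→(58−10)÷3=16=p, 85→(85−10)÷3=25=y.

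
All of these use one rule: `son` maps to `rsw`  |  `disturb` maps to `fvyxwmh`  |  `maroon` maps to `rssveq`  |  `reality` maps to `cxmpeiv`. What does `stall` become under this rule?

ppexw

The output letters match the input read backwards, each shifted +4: son reversed is nos. The word is reversed, then every letter is shifted forward by 4.
On stall: reverse → llats; then shift: l+4=p, l+4=p, a+4=e, t+4=x, s+4=w.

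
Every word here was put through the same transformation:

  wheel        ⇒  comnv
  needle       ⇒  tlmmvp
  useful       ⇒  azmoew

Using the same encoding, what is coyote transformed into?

ivgxdp

In wheel: w→c is +6, h→o is +7, e→m is +8, e→n is +9 — the shift increases by 1 each position. Letter i (0-indexed) is shifted by i+6, so successive shifts are 6, 7, 8, ….
On coyote: c+6=i, o+7=v, y+8=g, o+9=x, t+10=d, e+11=p.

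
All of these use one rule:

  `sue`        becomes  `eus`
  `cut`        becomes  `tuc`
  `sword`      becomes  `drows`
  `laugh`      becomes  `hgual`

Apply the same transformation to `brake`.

ekarb

The word is simply reversed.
On brake: reverse → ekarb.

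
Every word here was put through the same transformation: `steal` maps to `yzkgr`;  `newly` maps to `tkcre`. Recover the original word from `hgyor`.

basil

Every letter moves 6 places later in the alphabet, wrapping around z→a.
Decoding hgyor: h−6=b, g−6=a, y−6=s, o−6=i, r−6=l.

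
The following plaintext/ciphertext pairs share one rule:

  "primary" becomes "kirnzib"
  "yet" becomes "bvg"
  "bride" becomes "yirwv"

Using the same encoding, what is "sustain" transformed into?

hfhgzrm

Each pair mirrors across the alphabet (p↔k, r↔i, i↔r): positions sum to 25. Each letter is replaced by its mirror in the alphabet: a↔z, b↔y, c↔x, and so on (the Atbash cipher).
Applying it to sustain: s↔h, u↔f, s↔h, t↔g, a↔z, i↔r, n↔m.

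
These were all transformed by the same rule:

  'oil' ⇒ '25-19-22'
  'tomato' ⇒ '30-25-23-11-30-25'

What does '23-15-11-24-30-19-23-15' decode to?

The number is (letter's place in the alphabet, a=1) + 10.
Undoing it on 23-15-11-24-30-19-23-15: 23→(23−10)÷1=13=m, 15→(15−10)÷1=5=e, 11→(11−10)÷1=1=a, 24→(24−10)÷1=14=n, 30→(30−10)÷1=20=t, 19→(19−10)÷1=9=i, 23→(23−10)÷1=13=m, 15→(15−10)÷1=5=e.

meantime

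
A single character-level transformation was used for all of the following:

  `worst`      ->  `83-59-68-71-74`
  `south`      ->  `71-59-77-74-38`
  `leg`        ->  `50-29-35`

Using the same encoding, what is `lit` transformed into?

w(#23)→83 and o(#15)→59: differences scale by 3, so n = 3·pos + 14. Each letter becomes 3×(its alphabet position, a=1..z=26) + 14.
On lit: l=12→50, i=9→41, t=20→74.

50-41-74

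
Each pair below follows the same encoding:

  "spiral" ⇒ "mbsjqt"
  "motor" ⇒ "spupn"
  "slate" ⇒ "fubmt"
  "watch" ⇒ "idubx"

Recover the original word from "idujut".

stitch

The word is reversed, then every letter is shifted forward by 1.
Reversing it on idujut: shift back: i−1=h, d−1=c, u−1=t, j−1=i, u−1=t, t−1=s → hctits; then reverse → stitch.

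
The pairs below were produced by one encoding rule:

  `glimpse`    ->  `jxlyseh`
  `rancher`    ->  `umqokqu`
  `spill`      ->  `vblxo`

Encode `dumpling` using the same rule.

Shifts by position in glimpse: pos 0: g→j (+3), pos 1: l→x (+12), pos 2: i→l (+3), pos 3: m→y (+12) — repeating every 2. It's a Vigenère-style cipher with numeric key [3,12]: position i shifts by key[i mod 2].
On dumpling: d+3=g, u+12=g, m+3=p, p+12=b, l+3=o, i+12=u, n+3=q, g+12=s.

ggpbouqs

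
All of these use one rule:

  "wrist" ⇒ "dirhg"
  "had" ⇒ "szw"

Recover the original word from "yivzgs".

Each letter is replaced by its mirror in the alphabet: a↔z, b↔y, c↔x, and so on (the Atbash cipher).
Undoing it on yivzgs: y↔b, i↔r, v↔e, z↔a, g↔t, s↔h.

breath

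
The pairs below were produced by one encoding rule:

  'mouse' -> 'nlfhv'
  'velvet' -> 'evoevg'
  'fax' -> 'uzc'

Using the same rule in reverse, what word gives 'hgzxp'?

Each pair mirrors across the alphabet (m↔n, o↔l, u↔f): positions sum to 25. Each letter is replaced by its mirror in the alphabet: a↔z, b↔y, c↔x, and so on (the Atbash cipher).
Decoding hgzxp: h↔s, g↔t, z↔a, x↔c, p↔k.

stack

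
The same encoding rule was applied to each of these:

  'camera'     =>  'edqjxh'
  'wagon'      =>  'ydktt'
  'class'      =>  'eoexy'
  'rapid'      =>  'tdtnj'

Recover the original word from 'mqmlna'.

In camera: c→e is +2, a→d is +3, m→q is +4, e→j is +5 — the shift increases by 1 each position. Letter i (0-indexed) is shifted by i+2, so successive shifts are 2, 3, 4, ….
Undoing it on mqmlna: m−2=k, q−3=n, m−4=i, l−5=g, n−6=h, a−7=t.

knight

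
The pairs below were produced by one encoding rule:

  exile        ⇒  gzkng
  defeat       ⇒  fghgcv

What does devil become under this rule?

Compare letters: e→g is +2, x→z is +2, i→k is +2 — a constant shift. This is a Caesar cipher with shift 2.
On devil: d+2=f, e+2=g, v+2=x, i+2=k, l+2=n.

fgxkn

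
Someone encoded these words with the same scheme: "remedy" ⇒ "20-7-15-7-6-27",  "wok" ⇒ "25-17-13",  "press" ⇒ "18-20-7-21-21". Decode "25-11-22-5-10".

witch

Letters become their 1-based position plus 2 (so a→3, b→4, …).
Reversing it on 25-11-22-5-10: 25→(25−2)÷1=23=w, 11→(11−2)÷1=9=i, 22→(22−2)÷1=20=t, 5→(5−2)÷1=3=c, 10→(10−2)÷1=8=h.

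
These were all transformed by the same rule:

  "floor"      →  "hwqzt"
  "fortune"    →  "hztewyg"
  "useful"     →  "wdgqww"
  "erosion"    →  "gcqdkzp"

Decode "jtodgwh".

himself

Shifts by position in floor: pos 0: f→h (+2), pos 1: l→w (+11), pos 2: o→q (+2), pos 3: o→z (+11) — repeating every 2. The shifts repeat in a cycle of length 2: positions 0,1,… shift by +2, +11, then the pattern repeats.
Undoing it on jtodgwh: j−2=h, t−11=i, o−2=m, d−11=s, g−2=e, w−11=l, h−2=f.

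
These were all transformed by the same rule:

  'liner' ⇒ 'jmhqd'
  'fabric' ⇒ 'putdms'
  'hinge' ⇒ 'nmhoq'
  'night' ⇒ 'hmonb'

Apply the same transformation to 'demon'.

rqigh

l(11)→j(9) and i(8)→m(12) fit y≡25x+20 (mod 26); the inverse of 25 mod 26 is 25. Each letter's alphabet position (a=0..z=25) is mapped through 25·x+20 mod 26 — an affine cipher.
On demon: d(3)→25·3+20≡17=r; e(4)→25·4+20≡16=q; m(12)→25·12+20≡8=i; o(14)→25·14+20≡6=g; n(13)→25·13+20≡7=h (all mod 26).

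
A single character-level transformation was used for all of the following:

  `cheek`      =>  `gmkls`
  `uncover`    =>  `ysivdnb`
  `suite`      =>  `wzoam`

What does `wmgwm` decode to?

shape

In cheek: c→g is +4, h→m is +5, e→k is +6, e→l is +7 — the shift increases by 1 each position. Each letter shifts forward by (position + 4), i.e. 4, 5, 6, … — the shift grows by one for each successive letter.
Undoing it on wmgwm: w−4=s, m−5=h, g−6=a, w−7=p, m−8=e.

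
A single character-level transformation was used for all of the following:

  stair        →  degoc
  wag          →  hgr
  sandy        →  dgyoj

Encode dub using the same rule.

The shift depends on letter class: consonant s→d is +11, but vowel a→g is +6. Vowels shift forward by 6 and consonants shift forward by 11.
For dub: d(cons)+11=o, u(vowel)+6=a, b(cons)+11=m.

oam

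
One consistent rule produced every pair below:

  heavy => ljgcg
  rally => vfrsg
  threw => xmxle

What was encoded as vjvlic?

repeat

In heavy: h→l is +4, e→j is +5, a→g is +6, v→c is +7 — the shift increases by 1 each position. The shift increases by 1 at each position, starting from +4: 4, 5, 6, ….
Decoding vjvlic: v−4=r, j−5=e, v−6=p, l−7=e, i−8=a, c−9=t.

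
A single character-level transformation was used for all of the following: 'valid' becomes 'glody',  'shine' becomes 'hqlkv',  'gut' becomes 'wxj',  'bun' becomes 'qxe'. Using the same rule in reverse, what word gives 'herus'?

probe

The output letters match the input read backwards, each shifted +3: valid reversed is dilav. The word is reversed, then every letter is shifted forward by 3.
Reversing it on herus: shift back: h−3=e, e−3=b, r−3=o, u−3=r, s−3=p → eborp; then reverse → probe.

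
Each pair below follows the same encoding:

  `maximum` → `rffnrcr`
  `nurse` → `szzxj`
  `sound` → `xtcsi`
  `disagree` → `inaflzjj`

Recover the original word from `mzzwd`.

hurry

Shifts by position in maximum: pos 0: m→r (+5), pos 1: a→f (+5), pos 2: x→f (+8), pos 3: i→n (+5), pos 4: m→r (+5), pos 5: u→c (+8) — repeating every 3. A repeating key of period 3 is used — shifts +5, +5, +8 over and over.
Undoing it on mzzwd: m−5=h, z−5=u, z−8=r, w−5=r, d−5=y.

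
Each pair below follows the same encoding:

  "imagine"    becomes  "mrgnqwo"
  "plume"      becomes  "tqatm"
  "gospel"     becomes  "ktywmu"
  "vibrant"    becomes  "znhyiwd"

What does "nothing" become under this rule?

In imagine: i→m is +4, m→r is +5, a→g is +6, g→n is +7 — the shift increases by 1 each position. Each letter shifts forward by (position + 4), i.e. 4, 5, 6, … — the shift grows by one for each successive letter.
Applying it to nothing: n+4=r, o+5=t, t+6=z, h+7=o, i+8=q, n+9=w, g+10=q.

rtzoqwq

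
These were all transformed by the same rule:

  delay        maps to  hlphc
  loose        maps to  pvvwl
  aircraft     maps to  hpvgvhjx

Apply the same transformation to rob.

vvf

The shift depends on letter class: consonant d→h is +4, but vowel e→l is +7. Vowels shift forward by 7 and consonants shift forward by 4.
Applying it to rob: r(cons)+4=v, o(vowel)+7=v, b(cons)+4=f.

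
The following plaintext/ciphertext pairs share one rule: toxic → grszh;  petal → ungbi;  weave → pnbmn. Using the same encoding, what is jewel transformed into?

cnpni

t(19)→g(6) and o(14)→r(17) fit y≡3x+1 (mod 26); the inverse of 3 mod 26 is 9. Treating letters as 0–25, the rule is x ↦ 3x + 1 (mod 26).
On jewel: j(9)→3·9+1≡2=c; e(4)→3·4+1≡13=n; w(22)→3·22+1≡15=p; e(4)→3·4+1≡13=n; l(11)→3·11+1≡8=i (all mod 26).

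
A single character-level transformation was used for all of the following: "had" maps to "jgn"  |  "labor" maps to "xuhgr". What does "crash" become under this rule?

nygxi

The output letters match the input read backwards, each shifted +6: had reversed is dah. The word is reversed, then every letter is shifted forward by 6.
Applying it to crash: reverse → hsarc; then shift: h+6=n, s+6=y, a+6=g, r+6=x, c+6=i.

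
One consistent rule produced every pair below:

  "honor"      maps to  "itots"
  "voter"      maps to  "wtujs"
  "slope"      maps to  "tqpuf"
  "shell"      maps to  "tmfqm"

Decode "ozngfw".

number

Shifts by position in honor: pos 0: h→i (+1), pos 1: o→t (+5), pos 2: n→o (+1), pos 3: o→t (+5) — repeating every 2. A repeating key of period 2 is used — shifts +1, +5 over and over.
Reversing it on ozngfw: o−1=n, z−5=u, n−1=m, g−5=b, f−1=e, w−5=r.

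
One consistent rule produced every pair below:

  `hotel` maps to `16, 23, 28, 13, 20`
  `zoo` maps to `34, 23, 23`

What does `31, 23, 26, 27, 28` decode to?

The number is (letter's place in the alphabet, a=1) + 8.
Decoding 31, 23, 26, 27, 28: 31→(31−8)÷1=23=w, 23→(23−8)÷1=15=o, 26→(26−8)÷1=18=r, 27→(27−8)÷1=19=s, 28→(28−8)÷1=20=t.

worst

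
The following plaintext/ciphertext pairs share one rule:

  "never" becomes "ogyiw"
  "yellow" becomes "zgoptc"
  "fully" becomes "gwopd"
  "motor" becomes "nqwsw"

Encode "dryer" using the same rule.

In never: n→o is +1, e→g is +2, v→y is +3, e→i is +4 — the shift increases by 1 each position. Letter i (0-indexed) is shifted by i+1, so successive shifts are 1, 2, 3, ….
Applying it to dryer: d+1=e, r+2=t, y+3=b, e+4=i, r+5=w.

etbiw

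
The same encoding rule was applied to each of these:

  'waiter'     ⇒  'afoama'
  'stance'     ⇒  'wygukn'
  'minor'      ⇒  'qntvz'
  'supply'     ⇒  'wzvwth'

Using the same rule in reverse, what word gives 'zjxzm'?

verse

In waiter: w→a is +4, a→f is +5, i→o is +6, t→a is +7 — the shift increases by 1 each position. The shift increases by 1 at each position, starting from +4: 4, 5, 6, ….
Undoing it on zjxzm: z−4=v, j−5=e, x−6=r, z−7=s, m−8=e.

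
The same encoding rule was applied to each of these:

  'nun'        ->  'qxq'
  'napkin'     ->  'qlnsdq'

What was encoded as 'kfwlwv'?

stitch

The output letters match the input read backwards, each shifted +3: nun reversed is nun. The word is reversed, then every letter is shifted forward by 3.
Decoding kfwlwv: shift back: k−3=h, f−3=c, w−3=t, l−3=i, w−3=t, v−3=s → hctits; then reverse → stitch.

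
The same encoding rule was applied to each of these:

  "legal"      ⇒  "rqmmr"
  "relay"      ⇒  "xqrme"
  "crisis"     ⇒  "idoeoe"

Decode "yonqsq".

It's a Vigenère-style cipher with numeric key [6,12]: position i shifts by key[i mod 2].
Undoing it on yonqsq: y−6=s, o−12=c, n−6=h, q−12=e, s−6=m, q−12=e.

scheme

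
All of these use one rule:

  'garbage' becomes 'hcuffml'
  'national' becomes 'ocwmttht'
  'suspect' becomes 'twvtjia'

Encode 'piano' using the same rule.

Letter i (0-indexed) is shifted by i+1, so successive shifts are 1, 2, 3, ….
On piano: p+1=q, i+2=k, a+3=d, n+4=r, o+5=t.

qkdrt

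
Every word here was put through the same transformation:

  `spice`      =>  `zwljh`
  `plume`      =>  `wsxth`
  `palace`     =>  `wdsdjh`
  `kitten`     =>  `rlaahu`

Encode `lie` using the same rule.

slh

The shift depends on letter class: consonant s→z is +7, but vowel i→l is +3. The rule splits by letter class: vowels +3, consonants +7.
For lie: l(cons)+7=s, i(vowel)+3=l, e(vowel)+3=h.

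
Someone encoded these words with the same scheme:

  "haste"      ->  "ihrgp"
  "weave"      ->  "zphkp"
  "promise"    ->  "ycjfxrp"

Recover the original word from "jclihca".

orchard

Each letter's alphabet position (a=0..z=25) is mapped through 15·x+7 mod 26 — an affine cipher.
Reversing it on jclihca: j(9)→7·(9−7)≡14=o; c(2)→7·(2−7)≡17=r; l(11)→7·(11−7)≡2=c; i(8)→7·(8−7)≡7=h; h(7)→7·(7−7)≡0=a; c(2)→7·(2−7)≡17=r; a(0)→7·(0−7)≡3=d (all mod 26).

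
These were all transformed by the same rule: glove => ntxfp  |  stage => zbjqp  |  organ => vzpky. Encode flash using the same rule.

In glove: g→n is +7, l→t is +8, o→x is +9, v→f is +10 — the shift increases by 1 each position. Each letter shifts forward by (position + 7), i.e. 7, 8, 9, … — the shift grows by one for each successive letter.
Applying it to flash: f+7=m, l+8=t, a+9=j, s+10=c, h+11=s.

mtjcs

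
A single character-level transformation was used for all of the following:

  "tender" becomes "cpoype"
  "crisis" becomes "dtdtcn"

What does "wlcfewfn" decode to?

cultural

The output letters match the input read backwards, each shifted +11: tender reversed is rednet. Read the word backwards and shift each letter +11.
Decoding wlcfewfn: shift back: w−11=l, l−11=a, c−11=r, f−11=u, e−11=t, w−11=l, f−11=u, n−11=c → larutluc; then reverse → cultural.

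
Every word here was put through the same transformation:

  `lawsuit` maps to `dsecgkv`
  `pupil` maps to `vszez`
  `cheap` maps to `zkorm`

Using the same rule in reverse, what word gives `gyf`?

vow

Read the word backwards and shift each letter +10.
Decoding gyf: shift back: g−10=w, y−10=o, f−10=v → wov; then reverse → vow.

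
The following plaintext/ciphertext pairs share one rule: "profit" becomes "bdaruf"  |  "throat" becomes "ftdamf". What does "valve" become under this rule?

This is a Caesar cipher with shift 12.
Applying it to valve: v+12=h, a+12=m, l+12=x, v+12=h, e+12=q.

hmxhq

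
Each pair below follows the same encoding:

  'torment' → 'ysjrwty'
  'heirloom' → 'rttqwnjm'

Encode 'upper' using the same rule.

The output letters match the input read backwards, each shifted +5: torment reversed is tnemrot. The word is reversed, then every letter is shifted forward by 5.
For upper: reverse → reppu; then shift: r+5=w, e+5=j, p+5=u, p+5=u, u+5=z.

wjuuz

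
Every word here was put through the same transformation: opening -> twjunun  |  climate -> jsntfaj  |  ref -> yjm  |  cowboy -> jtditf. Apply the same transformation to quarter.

Two shifts are in play — +5 for a/e/i/o/u, +7 for every other letter.
Applying it to quarter: q(cons)+7=x, u(vowel)+5=z, a(vowel)+5=f, r(cons)+7=y, t(cons)+7=a, e(vowel)+5=j, r(cons)+7=y.

xzfyajy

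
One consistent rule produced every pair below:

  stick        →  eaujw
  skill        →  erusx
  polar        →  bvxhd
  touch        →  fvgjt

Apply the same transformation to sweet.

Shifts by position in stick: pos 0: s→e (+12), pos 1: t→a (+7), pos 2: i→u (+12), pos 3: c→j (+7) — repeating every 2. A repeating key of period 2 is used — shifts +12, +7 over and over.
Applying it to sweet: s+12=e, w+7=d, e+12=q, e+7=l, t+12=f.

edqlf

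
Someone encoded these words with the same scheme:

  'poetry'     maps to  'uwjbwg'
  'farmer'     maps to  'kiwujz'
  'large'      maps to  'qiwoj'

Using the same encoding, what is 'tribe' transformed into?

yznjj

The shifts repeat in a cycle of length 2: positions 0,1,… shift by +5, +8, then the pattern repeats.
On tribe: t+5=y, r+8=z, i+5=n, b+8=j, e+5=j.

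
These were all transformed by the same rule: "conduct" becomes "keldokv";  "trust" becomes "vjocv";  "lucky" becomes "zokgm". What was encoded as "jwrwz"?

c(2)→k(10) and o(14)→e(4) fit y≡19x+24 (mod 26); the inverse of 19 mod 26 is 11. Each letter's alphabet position (a=0..z=25) is mapped through 19·x+24 mod 26 — an affine cipher.
Undoing it on jwrwz: j(9)→11·(9−24)≡17=r; w(22)→11·(22−24)≡4=e; r(17)→11·(17−24)≡1=b; w(22)→11·(22−24)≡4=e; z(25)→11·(25−24)≡11=l (all mod 26).

rebel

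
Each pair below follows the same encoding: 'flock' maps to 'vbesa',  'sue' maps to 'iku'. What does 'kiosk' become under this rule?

Compare letters: f→v is +16, l→b is +16, o→e is +16 — a constant shift. Every letter moves 16 places later in the alphabet, wrapping around z→a.
For kiosk: k+16=a, i+16=y, o+16=e, s+16=i, k+16=a.

ayeia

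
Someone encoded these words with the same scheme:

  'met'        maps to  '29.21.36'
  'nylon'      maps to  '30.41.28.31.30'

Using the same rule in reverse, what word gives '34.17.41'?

ray

m is letter #13 and maps to 29: an offset of 16. Each letter is replaced by its alphabet position (a=1..z=26) + 16.
Decoding 34.17.41: 34→(34−16)÷1=18=r, 17→(17−16)÷1=1=a, 41→(41−16)÷1=25=y.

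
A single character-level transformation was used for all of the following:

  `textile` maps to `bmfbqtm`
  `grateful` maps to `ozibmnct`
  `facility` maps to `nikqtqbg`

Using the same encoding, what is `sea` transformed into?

ami

Compare letters: t→b is +8, e→m is +8, x→f is +8 — a constant shift. This is a Caesar cipher with shift 8.
On sea: s+8=a, e+8=m, a+8=i.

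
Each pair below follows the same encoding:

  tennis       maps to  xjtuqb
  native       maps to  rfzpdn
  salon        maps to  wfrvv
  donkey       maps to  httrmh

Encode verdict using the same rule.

In tennis: t→x is +4, e→j is +5, n→t is +6, n→u is +7 — the shift increases by 1 each position. Letter i (0-indexed) is shifted by i+4, so successive shifts are 4, 5, 6, ….
For verdict: v+4=z, e+5=j, r+6=x, d+7=k, i+8=q, c+9=l, t+10=d.

zjxkqld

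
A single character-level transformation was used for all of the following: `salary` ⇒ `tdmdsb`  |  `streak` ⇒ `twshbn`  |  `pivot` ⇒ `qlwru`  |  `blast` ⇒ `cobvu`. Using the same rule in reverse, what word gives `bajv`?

axis

Shifts by position in salary: pos 0: s→t (+1), pos 1: a→d (+3), pos 2: l→m (+1), pos 3: a→d (+3) — repeating every 2. It's a Vigenère-style cipher with numeric key [1,3]: position i shifts by key[i mod 2].
Decoding bajv: b−1=a, a−3=x, j−1=i, v−3=s.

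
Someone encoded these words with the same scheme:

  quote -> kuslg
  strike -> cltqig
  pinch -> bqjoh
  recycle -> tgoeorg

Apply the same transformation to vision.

dqcqsj

Each letter's alphabet position (a=0..z=25) is mapped through 9·x+22 mod 26 — an affine cipher.
For vision: v(21)→9·21+22≡3=d; i(8)→9·8+22≡16=q; s(18)→9·18+22≡2=c; i(8)→9·8+22≡16=q; o(14)→9·14+22≡18=s; n(13)→9·13+22≡9=j (all mod 26).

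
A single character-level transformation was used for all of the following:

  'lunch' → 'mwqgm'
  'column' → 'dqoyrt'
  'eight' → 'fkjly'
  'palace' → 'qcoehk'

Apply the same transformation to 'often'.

In lunch: l→m is +1, u→w is +2, n→q is +3, c→g is +4 — the shift increases by 1 each position. The shift increases by 1 at each position, starting from +1: 1, 2, 3, ….
For often: o+1=p, f+2=h, t+3=w, e+4=i, n+5=s.

phwis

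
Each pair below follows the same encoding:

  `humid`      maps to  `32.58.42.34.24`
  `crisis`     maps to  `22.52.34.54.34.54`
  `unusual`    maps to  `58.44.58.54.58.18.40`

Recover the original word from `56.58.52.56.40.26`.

The formula is n = 2×(alphabet index, a=1) + 16.
Decoding 56.58.52.56.40.26: 56→(56−16)÷2=20=t, 58→(58−16)÷2=21=u, 52→(52−16)÷2=18=r, 56→(56−16)÷2=20=t, 40→(40−16)÷2=12=l, 26→(26−16)÷2=5=e.

turtle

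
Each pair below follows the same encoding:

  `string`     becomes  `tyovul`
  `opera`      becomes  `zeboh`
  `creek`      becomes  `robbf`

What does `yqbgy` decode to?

theft

s(18)→t(19) and t(19)→y(24) fit y≡5x+7 (mod 26); the inverse of 5 mod 26 is 21. Treating letters as 0–25, the rule is x ↦ 5x + 7 (mod 26).
Undoing it on yqbgy: y(24)→21·(24−7)≡19=t; q(16)→21·(16−7)≡7=h; b(1)→21·(1−7)≡4=e; g(6)→21·(6−7)≡5=f; y(24)→21·(24−7)≡19=t (all mod 26).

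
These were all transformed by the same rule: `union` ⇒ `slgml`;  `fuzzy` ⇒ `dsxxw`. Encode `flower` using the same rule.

Compare letters: u→s is +24, n→l is +24, i→g is +24 — a constant shift. It's a constant shift of +24 (ROT24).
For flower: f+24=d, l+24=j, o+24=m, w+24=u, e+24=c, r+24=p.

djmucp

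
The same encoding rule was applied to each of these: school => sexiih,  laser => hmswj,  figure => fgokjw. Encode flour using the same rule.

fhikj

s(18)→s(18) and c(2)→e(4) fit y≡9x+12 (mod 26); the inverse of 9 mod 26 is 3. Each letter's alphabet position (a=0..z=25) is mapped through 9·x+12 mod 26 — an affine cipher.
For flour: f(5)→9·5+12≡5=f; l(11)→9·11+12≡7=h; o(14)→9·14+12≡8=i; u(20)→9·20+12≡10=k; r(17)→9·17+12≡9=j (all mod 26).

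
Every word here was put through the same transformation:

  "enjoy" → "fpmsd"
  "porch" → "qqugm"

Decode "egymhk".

device

In enjoy: e→f is +1, n→p is +2, j→m is +3, o→s is +4 — the shift increases by 1 each position. The shift increases by 1 at each position, starting from +1: 1, 2, 3, ….
Reversing it on egymhk: e−1=d, g−2=e, y−3=v, m−4=i, h−5=c, k−6=e.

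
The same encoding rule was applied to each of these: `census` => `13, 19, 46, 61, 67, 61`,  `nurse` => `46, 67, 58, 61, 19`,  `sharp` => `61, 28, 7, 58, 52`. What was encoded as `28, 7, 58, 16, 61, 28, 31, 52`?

c(#3)→13 and e(#5)→19: differences scale by 3, so n = 3·pos + 4. Each letter becomes 3×(its alphabet position, a=1..z=26) + 4.
Decoding 28, 7, 58, 16, 61, 28, 31, 52: 28→(28−4)÷3=8=h, 7→(7−4)÷3=1=a, 58→(58−4)÷3=18=r, 16→(16−4)÷3=4=d, 61→(61−4)÷3=19=s, 28→(28−4)÷3=8=h, 31→(31−4)÷3=9=i, 52→(52−4)÷3=16=p.

hardship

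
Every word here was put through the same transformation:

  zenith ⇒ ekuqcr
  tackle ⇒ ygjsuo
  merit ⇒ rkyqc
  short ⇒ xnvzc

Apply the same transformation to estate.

jyaico

In zenith: z→e is +5, e→k is +6, n→u is +7, i→q is +8 — the shift increases by 1 each position. The shift increases by 1 at each position, starting from +5: 5, 6, 7, ….
On estate: e+5=j, s+6=y, t+7=a, a+8=i, t+9=c, e+10=o.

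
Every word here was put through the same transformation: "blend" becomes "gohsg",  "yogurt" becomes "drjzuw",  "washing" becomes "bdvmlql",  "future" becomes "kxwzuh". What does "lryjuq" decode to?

A repeating key of period 3 is used — shifts +5, +3, +3 over and over.
Undoing it on lryjuq: l−5=g, r−3=o, y−3=v, j−5=e, u−3=r, q−3=n.

govern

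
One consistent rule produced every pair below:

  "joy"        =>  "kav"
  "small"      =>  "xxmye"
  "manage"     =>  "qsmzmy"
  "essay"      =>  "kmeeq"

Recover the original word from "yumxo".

claim

The output letters match the input read backwards, each shifted +12: joy reversed is yoj. Read the word backwards and shift each letter +12.
Undoing it on yumxo: shift back: y−12=m, u−12=i, m−12=a, x−12=l, o−12=c → mialc; then reverse → claim.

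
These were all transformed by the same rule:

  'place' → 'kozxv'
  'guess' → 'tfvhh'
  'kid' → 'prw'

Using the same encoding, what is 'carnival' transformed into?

xzimrezo

Each pair mirrors across the alphabet (p↔k, l↔o, a↔z): positions sum to 25. Each letter is replaced by its mirror in the alphabet: a↔z, b↔y, c↔x, and so on (the Atbash cipher).
For carnival: c↔x, a↔z, r↔i, n↔m, i↔r, v↔e, a↔z, l↔o.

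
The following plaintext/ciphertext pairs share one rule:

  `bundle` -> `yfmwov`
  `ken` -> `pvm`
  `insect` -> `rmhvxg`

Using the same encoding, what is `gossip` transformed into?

tlhhrk

This is the alphabet-reversal cipher (Atbash): a becomes z, b becomes y, etc.
Applying it to gossip: g↔t, o↔l, s↔h, s↔h, i↔r, p↔k.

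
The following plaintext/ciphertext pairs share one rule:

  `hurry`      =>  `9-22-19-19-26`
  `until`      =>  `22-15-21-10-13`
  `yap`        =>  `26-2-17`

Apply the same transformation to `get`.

8-6-21

h is letter #8 and maps to 9: an offset of 1. The number is (letter's place in the alphabet, a=1) + 1.
For get: g=7→8, e=5→6, t=20→21.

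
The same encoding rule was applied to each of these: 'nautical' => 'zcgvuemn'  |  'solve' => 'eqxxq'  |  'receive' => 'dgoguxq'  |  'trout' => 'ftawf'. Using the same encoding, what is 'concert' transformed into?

Shifts by position in nautical: pos 0: n→z (+12), pos 1: a→c (+2), pos 2: u→g (+12), pos 3: t→v (+2) — repeating every 2. It's a Vigenère-style cipher with numeric key [12,2]: position i shifts by key[i mod 2].
Applying it to concert: c+12=o, o+2=q, n+12=z, c+2=e, e+12=q, r+2=t, t+12=f.

oqzeqtf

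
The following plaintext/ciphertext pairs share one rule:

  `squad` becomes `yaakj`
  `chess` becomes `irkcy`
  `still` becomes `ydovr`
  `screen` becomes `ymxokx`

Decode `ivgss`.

A repeating key of period 2 is used — shifts +6, +10 over and over.
Decoding ivgss: i−6=c, v−10=l, g−6=a, s−10=i, s−6=m.

claim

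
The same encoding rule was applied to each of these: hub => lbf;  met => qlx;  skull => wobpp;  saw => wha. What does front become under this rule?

The shift depends on letter class: consonant h→l is +4, but vowel u→b is +7. Vowels shift forward by 7 and consonants shift forward by 4.
For front: f(cons)+4=j, r(cons)+4=v, o(vowel)+7=v, n(cons)+4=r, t(cons)+4=x.

jvvrx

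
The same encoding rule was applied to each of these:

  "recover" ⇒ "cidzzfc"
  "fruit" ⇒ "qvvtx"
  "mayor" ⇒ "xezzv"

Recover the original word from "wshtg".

The shifts repeat in a cycle of length 3: positions 0,1,… shift by +11, +4, +1, then the pattern repeats.
Reversing it on wshtg: w−11=l, s−4=o, h−1=g, t−11=i, g−4=c.

logic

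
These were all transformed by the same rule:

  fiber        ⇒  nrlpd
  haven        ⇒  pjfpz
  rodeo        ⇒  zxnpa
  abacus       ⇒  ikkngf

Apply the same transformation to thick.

In fiber: f→n is +8, i→r is +9, b→l is +10, e→p is +11 — the shift increases by 1 each position. Letter i (0-indexed) is shifted by i+8, so successive shifts are 8, 9, 10, ….
For thick: t+8=b, h+9=q, i+10=s, c+11=n, k+12=w.

bqsnw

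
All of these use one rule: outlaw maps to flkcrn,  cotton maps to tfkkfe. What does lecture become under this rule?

Every letter moves 17 places later in the alphabet, wrapping around z→a.
Applying it to lecture: l+17=c, e+17=v, c+17=t, t+17=k, u+17=l, r+17=i, e+17=v.

cvtkliv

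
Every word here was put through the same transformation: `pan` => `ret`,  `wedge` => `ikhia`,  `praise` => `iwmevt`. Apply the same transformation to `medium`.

qymhiq

The output letters match the input read backwards, each shifted +4: pan reversed is nap. The word is reversed, then every letter is shifted forward by 4.
On medium: reverse → muidem; then shift: m+4=q, u+4=y, i+4=m, d+4=h, e+4=i, m+4=q.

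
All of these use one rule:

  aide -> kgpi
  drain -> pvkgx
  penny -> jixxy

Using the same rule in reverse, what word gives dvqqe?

broom

Each letter's alphabet position (a=0..z=25) is mapped through 19·x+10 mod 26 — an affine cipher.
Reversing it on dvqqe: d(3)→11·(3−10)≡1=b; v(21)→11·(21−10)≡17=r; q(16)→11·(16−10)≡14=o; q(16)→11·(16−10)≡14=o; e(4)→11·(4−10)≡12=m (all mod 26).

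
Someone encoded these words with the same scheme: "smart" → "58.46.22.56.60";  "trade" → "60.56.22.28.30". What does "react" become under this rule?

56.30.22.26.60

s(#19)→58 and m(#13)→46: differences scale by 2, so n = 2·pos + 20. The formula is n = 2×(alphabet index, a=1) + 20.
For react: r=18→56, e=5→30, a=1→22, c=3→26, t=20→60.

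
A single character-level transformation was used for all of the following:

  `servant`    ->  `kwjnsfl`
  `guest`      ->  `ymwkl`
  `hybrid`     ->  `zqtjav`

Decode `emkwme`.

museum

Compare letters: s→k is +18, e→w is +18, r→j is +18 — a constant shift. Every letter moves 18 places later in the alphabet, wrapping around z→a.
Undoing it on emkwme: e−18=m, m−18=u, k−18=s, w−18=e, m−18=u, e−18=m.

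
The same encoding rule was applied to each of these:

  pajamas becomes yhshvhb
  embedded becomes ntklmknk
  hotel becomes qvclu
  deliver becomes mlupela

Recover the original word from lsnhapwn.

The shifts repeat in a cycle of length 2: positions 0,1,… shift by +9, +7, then the pattern repeats.
Undoing it on lsnhapwn: l−9=c, s−7=l, n−9=e, h−7=a, a−9=r, p−7=i, w−9=n, n−7=g.

clearing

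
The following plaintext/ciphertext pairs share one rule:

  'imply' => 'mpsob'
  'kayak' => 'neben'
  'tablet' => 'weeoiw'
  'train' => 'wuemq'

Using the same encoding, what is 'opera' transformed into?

The shift depends on letter class: consonant m→p is +3, but vowel i→m is +4. Two shifts are in play — +4 for a/e/i/o/u, +3 for every other letter.
For opera: o(vowel)+4=s, p(cons)+3=s, e(vowel)+4=i, r(cons)+3=u, a(vowel)+4=e.

ssiue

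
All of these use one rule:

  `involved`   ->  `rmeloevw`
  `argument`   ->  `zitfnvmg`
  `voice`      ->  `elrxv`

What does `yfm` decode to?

Each letter is replaced by its mirror in the alphabet: a↔z, b↔y, c↔x, and so on (the Atbash cipher).
Decoding yfm: y↔b, f↔u, m↔n.

bun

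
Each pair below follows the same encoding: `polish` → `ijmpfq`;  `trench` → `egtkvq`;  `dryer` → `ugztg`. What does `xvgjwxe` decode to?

acrobat

p(15)→i(8) and o(14)→j(9) fit y≡25x+23 (mod 26); the inverse of 25 mod 26 is 25. Each letter's alphabet position (a=0..z=25) is mapped through 25·x+23 mod 26 — an affine cipher.
Undoing it on xvgjwxe: x(23)→25·(23−23)≡0=a; v(21)→25·(21−23)≡2=c; g(6)→25·(6−23)≡17=r; j(9)→25·(9−23)≡14=o; w(22)→25·(22−23)≡1=b; x(23)→25·(23−23)≡0=a; e(4)→25·(4−23)≡19=t (all mod 26).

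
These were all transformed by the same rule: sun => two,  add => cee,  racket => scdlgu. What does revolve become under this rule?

The shift depends on letter class: consonant s→t is +1, but vowel u→w is +2. Two shifts are in play — +2 for a/e/i/o/u, +1 for every other letter.
On revolve: r(cons)+1=s, e(vowel)+2=g, v(cons)+1=w, o(vowel)+2=q, l(cons)+1=m, v(cons)+1=w, e(vowel)+2=g.

sgwqmwg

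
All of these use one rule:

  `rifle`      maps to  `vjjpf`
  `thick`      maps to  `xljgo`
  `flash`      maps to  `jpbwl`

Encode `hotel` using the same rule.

lpxfp

The shift depends on letter class: consonant r→v is +4, but vowel i→j is +1. Two shifts are in play — +1 for a/e/i/o/u, +4 for every other letter.
On hotel: h(cons)+4=l, o(vowel)+1=p, t(cons)+4=x, e(vowel)+1=f, l(cons)+4=p.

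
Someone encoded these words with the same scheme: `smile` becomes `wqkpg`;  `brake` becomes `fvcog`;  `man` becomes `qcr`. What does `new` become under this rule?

The shift depends on letter class: consonant s→w is +4, but vowel i→k is +2. The rule splits by letter class: vowels +2, consonants +4.
For new: n(cons)+4=r, e(vowel)+2=g, w(cons)+4=a.

rga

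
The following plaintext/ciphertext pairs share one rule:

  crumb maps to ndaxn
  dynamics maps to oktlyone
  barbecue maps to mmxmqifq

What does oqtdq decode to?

dense

Shifts by position in crumb: pos 0: c→n (+11), pos 1: r→d (+12), pos 2: u→a (+6), pos 3: m→x (+11), pos 4: b→n (+12) — repeating every 3. A repeating key of period 3 is used — shifts +11, +12, +6 over and over.
Undoing it on oqtdq: o−11=d, q−12=e, t−6=n, d−11=s, q−12=e.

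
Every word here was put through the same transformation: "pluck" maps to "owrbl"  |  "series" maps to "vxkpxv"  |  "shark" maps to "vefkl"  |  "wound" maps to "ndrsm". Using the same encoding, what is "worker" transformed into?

ndklxk

Each letter's alphabet position (a=0..z=25) is mapped through 11·x+5 mod 26 — an affine cipher.
Applying it to worker: w(22)→11·22+5≡13=n; o(14)→11·14+5≡3=d; r(17)→11·17+5≡10=k; k(10)→11·10+5≡11=l; e(4)→11·4+5≡23=x; r(17)→11·17+5≡10=k (all mod 26).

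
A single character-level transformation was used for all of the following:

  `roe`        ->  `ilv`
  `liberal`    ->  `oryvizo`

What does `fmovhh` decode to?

unless

Each letter is replaced by its mirror in the alphabet: a↔z, b↔y, c↔x, and so on (the Atbash cipher).
Decoding fmovhh: f↔u, m↔n, o↔l, v↔e, h↔s, h↔s.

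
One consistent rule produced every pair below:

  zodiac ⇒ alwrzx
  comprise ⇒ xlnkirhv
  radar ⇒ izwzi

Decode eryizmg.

vibrant

Each letter is replaced by its mirror in the alphabet: a↔z, b↔y, c↔x, and so on (the Atbash cipher).
Undoing it on eryizmg: e↔v, r↔i, y↔b, i↔r, z↔a, m↔n, g↔t.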